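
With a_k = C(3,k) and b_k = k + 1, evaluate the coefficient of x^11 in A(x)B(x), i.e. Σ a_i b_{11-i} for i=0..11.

The convolution is the x^11 coefficient of A(x)B(x).
Σ = 1·12 + 3·11 + 3·10 + 1·9 + 0·8 + 0·7 + 0·6 + 0·5 + 0·4 + 0·3 + 0·2 + 0·1 = 84.

84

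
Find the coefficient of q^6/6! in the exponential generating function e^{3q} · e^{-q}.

The EGF product rule gives c_6 = Σ_{k_1+k_2=6} C(6; k_1,k_2) · ∏ g_i(k_i), where e^{3q} gives (3)^k; e^{-q} gives (-1)^k.
g_1(k) for k = 0…6: 1, 3, 9, 27, 81, 243, 729.
g_2(k) for k = 0…6: 1, -1, 1, -1, 1, -1, 1.
c_6 = Σ_k C(6,k)·g_1(k)·g_2(6−k) = 1·1·1 + 6·3·(-1) + 15·9·1 + 20·27·(-1) + 15·81·1 + 6·243·(-1) + 1·729·1 = 1 − 18 + 135 − 540 + 1215 − 1458 + 729 = 64.

64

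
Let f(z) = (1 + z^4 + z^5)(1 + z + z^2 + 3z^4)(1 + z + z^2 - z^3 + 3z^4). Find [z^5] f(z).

8

(1 + z^4 + z^5) has coefficients 1,0,0,0,1,1 for degrees 0…5.
(1 + z + z^2 + 3z^4) has coefficients 1,1,1,0,3,0 for degrees 0…5.
Finally multiplying by (1 + z + z^2 - z^3 + 3z^4), the product of all factors after the first has coefficients 1,2,3,1,6,5 for degrees 0…5.
[z^5] = 1·5 + 1·2 + 1·1 = 8.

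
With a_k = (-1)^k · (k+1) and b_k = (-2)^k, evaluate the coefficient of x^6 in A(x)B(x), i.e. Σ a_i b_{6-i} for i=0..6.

Write out a_i and b_{6-i} for i = 0,…,6 and sum the products.
Σ = 1·64 − 2·(-32) + 3·16 − 4·(-8) + 5·4 − 6·(-2) + 7·1 = 247.

247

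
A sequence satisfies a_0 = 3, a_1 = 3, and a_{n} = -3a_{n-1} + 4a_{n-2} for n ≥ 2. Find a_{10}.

3

The ordinary generating function has denominator 1 + 3z - 4z^2.
Iterating the recurrence: a_0,…,a_{10} = 3, 3, 3, 3, 3, 3, 3, 3, 3, 3, 3.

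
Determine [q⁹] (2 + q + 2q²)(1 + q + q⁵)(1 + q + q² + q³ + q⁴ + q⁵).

5

(2 + q + 2q²) has coefficients 2,1,2 for degrees 0…2.
(1 + q + q⁵) has coefficients 1,1,0,0,0,1,0,0,0,0 for degrees 0…9.
Finally multiplying by (1 + q + q² + q³ + q⁴ + q⁵), the product of all factors after the first has coefficients 1,2,2,2,2,3,2,1,1,1 for degrees 0…9.
[q⁹] = 2·1 + 1·1 + 2·1 = 5.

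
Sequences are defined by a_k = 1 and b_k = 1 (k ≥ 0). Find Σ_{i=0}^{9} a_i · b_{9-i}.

The convolution is the x^9 coefficient of A(x)B(x).
Σ = 1·1 + 1·1 + 1·1 + 1·1 + 1·1 + 1·1 + 1·1 + 1·1 + 1·1 + 1·1 = 10.

10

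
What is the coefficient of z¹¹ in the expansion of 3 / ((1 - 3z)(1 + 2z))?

Partial fractions give a closed form: a_n = (9/5)·3^n + (6/5)·(-2)^n.
At n = 11: a_11 = 316407.

316407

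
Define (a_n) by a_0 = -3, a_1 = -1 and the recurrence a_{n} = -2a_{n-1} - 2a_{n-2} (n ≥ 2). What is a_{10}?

The ordinary generating function has denominator 1 + 2x + 2x^2.
Iterating the recurrence: a_0,…,a_{10} = -3, -1, 8, -14, 12, 4, -32, 56, -48, -16, 128.

128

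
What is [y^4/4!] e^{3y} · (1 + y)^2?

The EGF product rule gives c_4 = Σ_{k_1+k_2=4} C(4; k_1,k_2) · ∏ g_i(k_i), where e^{3y} gives (3)^k; (1+y)^2 gives the falling factorial (2)_k.
g_1(k) for k = 0…4: 1, 3, 9, 27, 81.
g_2(k) for k = 0…4: 1, 2, 2, 0, 0.
c_4 = Σ_k C(4,k)·g_1(k)·g_2(4−k) = 6·9·2 + 4·27·2 + 1·81·1 = 108 + 216 + 81 = 405.

405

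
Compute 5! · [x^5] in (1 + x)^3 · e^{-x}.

14

The EGF product rule gives c_5 = Σ_{k_1+k_2=5} C(5; k_1,k_2) · ∏ g_i(k_i), where (1+x)^3 gives the falling factorial (3)_k; e^{-x} gives (-1)^k.
g_1(k) for k = 0…5: 1, 3, 6, 6, 0, 0.
g_2(k) for k = 0…5: 1, -1, 1, -1, 1, -1.
c_5 = Σ_k C(5,k)·g_1(k)·g_2(5−k) = 1·1·(-1) + 5·3·1 + 10·6·(-1) + 10·6·1 = −1 + 15 − 60 + 60 = 14.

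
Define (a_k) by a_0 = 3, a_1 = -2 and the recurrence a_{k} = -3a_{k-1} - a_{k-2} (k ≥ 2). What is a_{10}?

The ordinary generating function has denominator 1 + 3z + z^2.
Iterating the recurrence: a_0,…,a_{10} = 3, -2, 3, -7, 18, -47, 123, -322, 843, -2207, 5778.

5778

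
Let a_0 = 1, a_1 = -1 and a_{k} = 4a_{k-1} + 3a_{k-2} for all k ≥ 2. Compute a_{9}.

-67489

The ordinary generating function has denominator 1 - 4t - 3t^2.
Iterating the recurrence: a_0,…,a_{9} = 1, -1, -1, -7, -31, -145, -673, -3127, -14527, -67489.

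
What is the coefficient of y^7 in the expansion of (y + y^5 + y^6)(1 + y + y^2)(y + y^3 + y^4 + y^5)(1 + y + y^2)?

(y + y^5 + y^6) has coefficients 0,1,0,0,0,1,1 for degrees 0…6.
(1 + y + y^2) has coefficients 1,1,1,0,0,0,0,0 for degrees 0…7.
Multiplying by (y + y^3 + y^4 + y^5) gives running coefficients 0,1,1,2,2,3,2,1 for degrees 0…7.
Finally multiplying by (1 + y + y^2), the product of all factors after the first has coefficients 0,1,2,4,5,7,7,6 for degrees 0…7.
[y^7] = 1·7 + 1·2 + 1·1 = 10.

10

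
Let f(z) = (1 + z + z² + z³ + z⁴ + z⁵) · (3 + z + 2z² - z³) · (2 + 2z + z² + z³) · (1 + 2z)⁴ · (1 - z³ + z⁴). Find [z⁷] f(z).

(1 + z + z² + z³ + z⁴ + z⁵) has coefficients 1,1,1,1,1,1 for degrees 0…5.
(3 + z + 2z² - z³) has coefficients 3,1,2,-1,0,0,0,0 for degrees 0…7.
Multiplying by (2 + 2z + z² + z³) gives running coefficients 6,8,9,6,1,1,-1,0 for degrees 0…7.
Multiplying by (1 + 2z)⁴ gives running coefficients 6,56,217,462,617,569,367,144 for degrees 0…7.
Finally multiplying by (1 - z³ + z⁴), the product of all factors after the first has coefficients 6,56,217,456,567,408,122,-11 for degrees 0…7.
[z⁷] = 1·(-11) + 1·122 + 1·408 + 1·567 + 1·456 + 1·217 = 1759.

1759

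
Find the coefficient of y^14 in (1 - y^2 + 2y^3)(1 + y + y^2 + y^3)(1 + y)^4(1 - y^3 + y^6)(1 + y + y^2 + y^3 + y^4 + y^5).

44

(1 - y^2 + 2y^3) has coefficients 1,0,-1,2 for degrees 0…3.
(1 + y + y^2 + y^3) has coefficients 1,1,1,1,0,0,0,0,0,0,0,0,0,0,0 for degrees 0…14.
Multiplying by (1 + y)^4 gives running coefficients 1,5,11,15,15,11,5,1,0,0,0,0,0,0,0 for degrees 0…14.
Multiplying by (1 - y^3 + y^6) gives running coefficients 1,5,11,14,10,0,-9,-9,0,10,14,11,5,1,0 for degrees 0…14.
Finally multiplying by (1 + y + y^2 + y^3 + y^4 + y^5), the product of all factors after the first has coefficients 1,6,17,31,41,41,31,17,6,2,6,17,31,41,41 for degrees 0…14.
[y^14] = 1·41 − 1·31 + 2·17 = 44.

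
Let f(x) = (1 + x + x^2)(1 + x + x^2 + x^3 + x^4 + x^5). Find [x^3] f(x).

3

(1 + x + x^2) has coefficients 1,1,1 for degrees 0…2.
(1 + x + x^2 + x^3 + x^4 + x^5) has coefficients 1,1,1,1 for degrees 0…3.
[x^3] = 1·1 + 1·1 + 1·1 = 3.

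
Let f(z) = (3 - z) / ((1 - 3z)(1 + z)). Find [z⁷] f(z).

The denominator gives the recurrence a_n = 2a_(n−1) + 3a_(n−2) for n ≥ 3; the numerator fixes a_0 = 3, a_1 = 5, a_2 = 19.
Iterating: 3, 5, 19, 53, 163, 485, 1459, 4373, so a_7 = 4373.

4373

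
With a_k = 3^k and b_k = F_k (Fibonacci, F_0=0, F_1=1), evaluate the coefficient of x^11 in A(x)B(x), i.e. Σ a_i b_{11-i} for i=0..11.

106184

Write out a_i and b_{11-i} for i = 0,…,11 and sum the products.
Σ = 1·89 + 3·55 + 9·34 + 27·21 + 81·13 + 243·8 + 729·5 + 2187·3 + 6561·2 + 19683·1 + 59049·1 + 177147·0 = 106184.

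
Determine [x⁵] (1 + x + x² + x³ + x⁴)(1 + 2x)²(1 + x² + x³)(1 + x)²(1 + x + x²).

(1 + x + x² + x³ + x⁴) has coefficients 1,1,1,1,1 for degrees 0…4.
(1 + 2x)² has coefficients 1,4,4,0,0,0 for degrees 0…5.
Multiplying by (1 + x² + x³) gives running coefficients 1,4,5,5,8,4 for degrees 0…5.
Multiplying by (1 + x)² gives running coefficients 1,6,14,19,23,25 for degrees 0…5.
Finally multiplying by (1 + x + x²), the product of all factors after the first has coefficients 1,7,21,39,56,67 for degrees 0…5.
[x⁵] = 1·67 + 1·56 + 1·39 + 1·21 + 1·7 = 190.

190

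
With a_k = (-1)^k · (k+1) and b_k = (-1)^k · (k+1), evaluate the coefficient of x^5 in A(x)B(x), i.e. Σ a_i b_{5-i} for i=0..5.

-56

Write out a_i and b_{5-i} for i = 0,…,5 and sum the products.
Σ = 1·(-6) − 2·5 + 3·(-4) − 4·3 + 5·(-2) − 6·1 = -56.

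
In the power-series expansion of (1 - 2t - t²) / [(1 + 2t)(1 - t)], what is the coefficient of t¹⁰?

The denominator gives the recurrence a_n = −a_(n−1) + 2a_(n−2) for n ≥ 3; the numerator fixes a_0 = 1, a_1 = -3, a_2 = 4.
Iterating: 1, -3, 4, -10, 18, -38, 74, -150, 298, -598, 1194, so a_10 = 1194.

1194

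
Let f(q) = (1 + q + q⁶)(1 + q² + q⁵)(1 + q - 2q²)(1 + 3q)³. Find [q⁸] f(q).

51

(1 + q + q⁶) has coefficients 1,1,0,0,0,0,1 for degrees 0…6.
(1 + q² + q⁵) has coefficients 1,0,1,0,0,1,0,0,0 for degrees 0…8.
Multiplying by (1 + q - 2q²) gives running coefficients 1,1,-1,1,-2,1,1,-2,0 for degrees 0…8.
Finally multiplying by (1 + 3q)³, the product of all factors after the first has coefficients 1,10,35,46,7,-17,-17,-20,36 for degrees 0…8.
[q⁸] = 1·36 + 1·(-20) + 1·35 = 51.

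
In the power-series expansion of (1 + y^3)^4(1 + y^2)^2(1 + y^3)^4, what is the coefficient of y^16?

(1 + y^3)^4 has coefficients 1,0,0,4,0,0,6,0,0,4,0,0,1 for degrees 0…12.
(1 + y^2)^2 has coefficients 1,0,2,0,1,0,0,0,0,0,0,0,0,0,0,0,0 for degrees 0…16.
Finally multiplying by (1 + y^3)^4, the product of all factors after the first has coefficients 1,0,2,4,1,8,6,4,12,4,6,8,1,4,2,0,1 for degrees 0…16.
[y^16] = 1·1 + 4·4 + 6·6 + 4·4 + 1·1 = 70.

70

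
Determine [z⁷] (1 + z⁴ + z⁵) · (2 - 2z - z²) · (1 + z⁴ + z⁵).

(1 + z⁴ + z⁵) has coefficients 1,0,0,0,1,1 for degrees 0…5.
(2 - 2z - z²) has coefficients 2,-2,-1,0,0,0,0,0 for degrees 0…7.
Finally multiplying by (1 + z⁴ + z⁵), the product of all factors after the first has coefficients 2,-2,-1,0,2,0,-3,-1 for degrees 0…7.
[z⁷] = 1·(-1) + 1·0 + 1·(-1) = -2.

-2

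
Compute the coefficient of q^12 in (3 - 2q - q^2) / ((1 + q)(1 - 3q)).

The denominator gives the recurrence a_n = 2a_(n−1) + 3a_(n−2) for n ≥ 3; the numerator fixes a_0 = 3, a_1 = 4, a_2 = 16.
Iterating: 3, 4, 16, 44, 136, 404, 1216, 3644, 10936, 32804, 98416, 295244, 885736, so a_12 = 885736.

885736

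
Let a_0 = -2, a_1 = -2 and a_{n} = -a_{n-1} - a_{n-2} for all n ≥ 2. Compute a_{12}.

The ordinary generating function has denominator 1 + y + y^2.
Iterating the recurrence: a_0,…,a_{12} = -2, -2, 4, -2, -2, 4, -2, -2, 4, -2, -2, 4, -2.

-2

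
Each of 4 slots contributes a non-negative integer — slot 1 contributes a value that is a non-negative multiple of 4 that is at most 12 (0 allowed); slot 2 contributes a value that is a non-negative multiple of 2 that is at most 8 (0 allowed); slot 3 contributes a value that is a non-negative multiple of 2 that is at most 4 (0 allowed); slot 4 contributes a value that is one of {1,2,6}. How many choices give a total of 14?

15

The generating function for the choices is (1 + q^4 + q^8 + q^12)·(1 + q^2 + q^4 + q^6 + q^8)·(1 + q^2 + q^4)·(q + q^2 + q^6); the count is [q^14].
(1 + q^4 + q^8 + q^12) has coefficients 1,0,0,0,1,0,0,0,1,0,0,0,1 for degrees 0…12.
(1 + q^2 + q^4 + q^6 + q^8) has coefficients 1,0,1,0,1,0,1,0,1,0,0,0,0,0,0 for degrees 0…14.
Multiplying by (1 + q^2 + q^4) gives running coefficients 1,0,2,0,3,0,3,0,3,0,2,0,1,0,0 for degrees 0…14.
Finally multiplying by (q + q^2 + q^6), the product of all factors after the first has coefficients 0,1,1,2,2,3,4,3,5,3,6,2,5,1,4 for degrees 0…14.
[q^14] = 1·4 + 1·6 + 1·4 + 1·1 = 15.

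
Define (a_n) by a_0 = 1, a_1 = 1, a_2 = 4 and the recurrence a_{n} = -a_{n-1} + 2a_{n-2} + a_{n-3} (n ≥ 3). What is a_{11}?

-400

The ordinary generating function has denominator 1 + t - 2t^2 - t^3.
Iterating the recurrence: a_0,…,a_{11} = 1, 1, 4, -1, 10, -8, 27, -33, 79, -118, 243, -400.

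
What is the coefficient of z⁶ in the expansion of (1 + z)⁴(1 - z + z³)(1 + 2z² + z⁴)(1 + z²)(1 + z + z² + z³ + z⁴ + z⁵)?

51

(1 + z)⁴ has coefficients 1,4,6,4,1 for degrees 0…4.
(1 - z + z³) has coefficients 1,-1,0,1,0,0,0 for degrees 0…6.
Multiplying by (1 + 2z² + z⁴) gives running coefficients 1,-1,2,-1,1,1,0 for degrees 0…6.
Multiplying by (1 + z²) gives running coefficients 1,-1,3,-2,3,0,1 for degrees 0…6.
Finally multiplying by (1 + z + z² + z³ + z⁴ + z⁵), the product of all factors after the first has coefficients 1,0,3,1,4,4,4 for degrees 0…6.
[z⁶] = 1·4 + 4·4 + 6·4 + 4·1 + 1·3 = 51.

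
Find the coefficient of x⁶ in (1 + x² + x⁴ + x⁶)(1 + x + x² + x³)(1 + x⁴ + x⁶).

(1 + x² + x⁴ + x⁶) has coefficients 1,0,1,0,1,0,1 for degrees 0…6.
(1 + x + x² + x³) has coefficients 1,1,1,1,0,0,0 for degrees 0…6.
Finally multiplying by (1 + x⁴ + x⁶), the product of all factors after the first has coefficients 1,1,1,1,1,1,2 for degrees 0…6.
[x⁶] = 1·2 + 1·1 + 1·1 + 1·1 = 5.

5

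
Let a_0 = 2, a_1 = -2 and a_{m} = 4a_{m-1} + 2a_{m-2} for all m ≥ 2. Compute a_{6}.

The ordinary generating function has denominator 1 - 4t - 2t^2.
Iterating the recurrence: a_0,…,a_{6} = 2, -2, -4, -20, -88, -392, -1744.

-1744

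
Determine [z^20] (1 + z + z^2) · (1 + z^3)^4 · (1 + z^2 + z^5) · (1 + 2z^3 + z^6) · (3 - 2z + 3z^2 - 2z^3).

(1 + z + z^2) has coefficients 1,1,1 for degrees 0…2.
(1 + z^3)^4 has coefficients 1,0,0,4,0,0,6,0,0,4,0,0,1,0,0,0,0,0,0,0,0 for degrees 0…20.
Multiplying by (1 + z^2 + z^5) gives running coefficients 1,0,1,4,0,5,6,0,10,4,0,10,1,0,5,0,0,1,0,0,0 for degrees 0…20.
Multiplying by (1 + 2z^3 + z^6) gives running coefficients 1,0,1,6,0,7,15,0,21,20,0,35,15,0,35,6,0,21,1,0,7 for degrees 0…20.
Finally multiplying by (3 - 2z + 3z^2 - 2z^3), the product of all factors after the first has coefficients 3,-2,6,14,-9,37,19,-9,94,-12,23,123,-65,75,80,-82,93,11,-51,61,-18 for degrees 0…20.
[z^20] = 1·(-18) + 1·61 + 1·(-51) = -8.

-8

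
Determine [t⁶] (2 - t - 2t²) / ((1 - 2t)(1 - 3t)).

The denominator gives the recurrence a_n = 5a_(n−1) − 6a_(n−2) for n ≥ 3; the numerator fixes a_0 = 2, a_1 = 9, a_2 = 31.
Iterating: 2, 9, 31, 101, 319, 989, 3031, so a_6 = 3031.

3031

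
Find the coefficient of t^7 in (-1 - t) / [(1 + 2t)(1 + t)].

The denominator gives the recurrence a_n = −3a_(n−1) − 2a_(n−2) for n ≥ 3; the numerator fixes a_0 = -1, a_1 = 2, a_2 = -4.
Iterating: -1, 2, -4, 8, -16, 32, -64, 128, so a_7 = 128.

128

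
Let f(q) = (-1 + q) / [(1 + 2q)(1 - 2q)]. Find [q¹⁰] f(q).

-1024

Partial fractions give a closed form: a_n = (-3/4)·(-2)^n + (-1/4)·2^n.
At n = 10: a_10 = -1024.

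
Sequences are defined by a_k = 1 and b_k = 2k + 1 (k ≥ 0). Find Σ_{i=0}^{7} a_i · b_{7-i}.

64

This is [x^7] in the product of the two ordinary generating functions.
Σ = 1·15 + 1·13 + 1·11 + 1·9 + 1·7 + 1·5 + 1·3 + 1·1 = 64.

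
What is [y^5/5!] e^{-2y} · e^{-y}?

-243

The EGF product rule gives c_5 = Σ_{k_1+k_2=5} C(5; k_1,k_2) · ∏ g_i(k_i), where e^{-2y} gives (-2)^k; e^{-y} gives (-1)^k.
g_1(k) for k = 0…5: 1, -2, 4, -8, 16, -32.
g_2(k) for k = 0…5: 1, -1, 1, -1, 1, -1.
c_5 = Σ_k C(5,k)·g_1(k)·g_2(5−k) = 1·1·(-1) + 5·(-2)·1 + 10·4·(-1) + 10·(-8)·1 + 5·16·(-1) + 1·(-32)·1 = −1 − 10 − 40 − 80 − 80 − 32 = -243.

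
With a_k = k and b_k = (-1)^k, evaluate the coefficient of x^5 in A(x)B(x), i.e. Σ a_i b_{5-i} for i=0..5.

Write out a_i and b_{5-i} for i = 0,…,5 and sum the products.
Σ = 0·(-1) + 1·1 + 2·(-1) + 3·1 + 4·(-1) + 5·1 = 3.

3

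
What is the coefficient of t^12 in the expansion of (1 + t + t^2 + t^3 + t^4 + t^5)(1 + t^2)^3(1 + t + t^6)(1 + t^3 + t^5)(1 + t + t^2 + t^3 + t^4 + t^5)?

(1 + t + t^2 + t^3 + t^4 + t^5) has coefficients 1,1,1,1,1,1 for degrees 0…5.
(1 + t^2)^3 has coefficients 1,0,3,0,3,0,1,0,0,0,0,0,0 for degrees 0…12.
Multiplying by (1 + t + t^6) gives running coefficients 1,1,3,3,3,3,2,1,3,0,3,0,1 for degrees 0…12.
Multiplying by (1 + t^3 + t^5) gives running coefficients 1,1,3,4,4,7,6,7,9,5,7,5,2 for degrees 0…12.
Finally multiplying by (1 + t + t^2 + t^3 + t^4 + t^5), the product of all factors after the first has coefficients 1,2,5,9,13,20,25,31,37,38,41,39,35 for degrees 0…12.
[t^12] = 1·35 + 1·39 + 1·41 + 1·38 + 1·37 + 1·31 = 221.

221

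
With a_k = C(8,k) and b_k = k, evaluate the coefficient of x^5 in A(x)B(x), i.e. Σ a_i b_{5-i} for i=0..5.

This is [x^5] in the product of the two ordinary generating functions.
Σ = 1·5 + 8·4 + 28·3 + 56·2 + 70·1 + 56·0 = 303.

303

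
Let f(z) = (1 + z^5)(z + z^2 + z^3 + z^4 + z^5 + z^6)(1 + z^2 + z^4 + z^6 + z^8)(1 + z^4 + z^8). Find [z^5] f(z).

4

(1 + z^5) has coefficients 1,0,0,0,0,1 for degrees 0…5.
(z + z^2 + z^3 + z^4 + z^5 + z^6) has coefficients 0,1,1,1,1,1 for degrees 0…5.
Multiplying by (1 + z^2 + z^4 + z^6 + z^8) gives running coefficients 0,1,1,2,2,3 for degrees 0…5.
Finally multiplying by (1 + z^4 + z^8), the product of all factors after the first has coefficients 0,1,1,2,2,4 for degrees 0…5.
[z^5] = 1·4 + 1·0 = 4.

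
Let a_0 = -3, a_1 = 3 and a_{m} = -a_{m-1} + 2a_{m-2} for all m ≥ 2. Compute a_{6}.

-129

The ordinary generating function has denominator 1 + q - 2q^2.
Iterating the recurrence: a_0,…,a_{6} = -3, 3, -9, 15, -33, 63, -129.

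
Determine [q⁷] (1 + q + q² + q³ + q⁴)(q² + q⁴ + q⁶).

(1 + q + q² + q³ + q⁴) has coefficients 1,1,1,1,1 for degrees 0…4.
(q² + q⁴ + q⁶) has coefficients 0,0,1,0,1,0,1,0 for degrees 0…7.
[q⁷] = 1·0 + 1·1 + 1·0 + 1·1 + 1·0 = 2.

2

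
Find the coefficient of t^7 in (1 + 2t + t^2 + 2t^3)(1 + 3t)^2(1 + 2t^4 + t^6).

(1 + 2t + t^2 + 2t^3) has coefficients 1,2,1,2 for degrees 0…3.
(1 + 3t)^2 has coefficients 1,6,9,0,0,0,0,0 for degrees 0…7.
Finally multiplying by (1 + 2t^4 + t^6), the product of all factors after the first has coefficients 1,6,9,0,2,12,19,6 for degrees 0…7.
[t^7] = 1·6 + 2·19 + 1·12 + 2·2 = 60.

60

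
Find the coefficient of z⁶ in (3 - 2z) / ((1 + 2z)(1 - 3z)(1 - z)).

Partial fractions give a closed form: a_n = (16/15)·(-2)^n + (21/10)·3^n + (-1/6)·1^n.
At n = 6: a_6 = 1599.

1599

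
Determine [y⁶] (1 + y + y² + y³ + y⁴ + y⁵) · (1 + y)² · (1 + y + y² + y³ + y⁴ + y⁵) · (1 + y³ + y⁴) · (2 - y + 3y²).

(1 + y + y² + y³ + y⁴ + y⁵) has coefficients 1,1,1,1,1,1 for degrees 0…5.
(1 + y)² has coefficients 1,2,1,0,0,0,0 for degrees 0…6.
Multiplying by (1 + y + y² + y³ + y⁴ + y⁵) gives running coefficients 1,3,4,4,4,4,3 for degrees 0…6.
Multiplying by (1 + y³ + y⁴) gives running coefficients 1,3,4,5,8,11,11 for degrees 0…6.
Finally multiplying by (2 - y + 3y²), the product of all factors after the first has coefficients 2,5,8,15,23,29,35 for degrees 0…6.
[y⁶] = 1·35 + 1·29 + 1·23 + 1·15 + 1·8 + 1·5 = 115.

115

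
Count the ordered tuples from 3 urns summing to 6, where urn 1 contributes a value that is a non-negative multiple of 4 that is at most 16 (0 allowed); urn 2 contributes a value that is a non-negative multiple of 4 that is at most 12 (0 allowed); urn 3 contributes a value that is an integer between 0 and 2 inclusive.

2

The generating function for the choices is (1 + z^4 + z^8 + z^12 + z^16)·(1 + z^4 + z^8 + z^12)·(1 + z + z^2); the count is [z^6].
(1 + z^4 + z^8 + z^12 + z^16) has coefficients 1,0,0,0,1,0,0 for degrees 0…6.
(1 + z^4 + z^8 + z^12) has coefficients 1,0,0,0,1,0,0 for degrees 0…6.
Finally multiplying by (1 + z + z^2), the product of all factors after the first has coefficients 1,1,1,0,1,1,1 for degrees 0…6.
[z^6] = 1·1 + 1·1 = 2.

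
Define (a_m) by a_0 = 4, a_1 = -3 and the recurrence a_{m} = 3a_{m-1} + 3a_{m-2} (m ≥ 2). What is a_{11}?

83835

The ordinary generating function has denominator 1 - 3q - 3q^2.
Iterating the recurrence: a_0,…,a_{11} = 4, -3, 3, 0, 9, 27, 108, 405, 1539, 5832, 22113, 83835.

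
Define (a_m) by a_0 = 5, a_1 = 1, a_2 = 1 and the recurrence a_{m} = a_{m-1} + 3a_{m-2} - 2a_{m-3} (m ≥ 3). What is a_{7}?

-93

The ordinary generating function has denominator 1 - x - 3x^2 + 2x^3.
Iterating the recurrence: a_0,…,a_{7} = 5, 1, 1, -6, -5, -25, -28, -93.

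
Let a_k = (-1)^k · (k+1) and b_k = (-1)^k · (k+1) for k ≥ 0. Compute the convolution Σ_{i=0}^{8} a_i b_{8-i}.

Write out a_i and b_{8-i} for i = 0,…,8 and sum the products.
Σ = 1·9 − 2·(-8) + 3·7 − 4·(-6) + 5·5 − 6·(-4) + 7·3 − 8·(-2) + 9·1 = 165.

165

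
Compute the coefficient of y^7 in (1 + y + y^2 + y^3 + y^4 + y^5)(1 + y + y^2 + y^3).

2

(1 + y + y^2 + y^3 + y^4 + y^5) has coefficients 1,1,1,1,1,1 for degrees 0…5.
(1 + y + y^2 + y^3) has coefficients 1,1,1,1,0,0,0,0 for degrees 0…7.
[y^7] = 1·0 + 1·0 + 1·0 + 1·0 + 1·1 + 1·1 = 2.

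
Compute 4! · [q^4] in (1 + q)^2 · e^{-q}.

5

The EGF product rule gives c_4 = Σ_{k_1+k_2=4} C(4; k_1,k_2) · ∏ g_i(k_i), where (1+q)^2 gives the falling factorial (2)_k; e^{-q} gives (-1)^k.
g_1(k) for k = 0…4: 1, 2, 2, 0, 0.
g_2(k) for k = 0…4: 1, -1, 1, -1, 1.
c_4 = Σ_k C(4,k)·g_1(k)·g_2(4−k) = 1·1·1 + 4·2·(-1) + 6·2·1 = 1 − 8 + 12 = 5.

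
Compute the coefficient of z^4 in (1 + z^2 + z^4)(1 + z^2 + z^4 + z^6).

3

(1 + z^2 + z^4) has coefficients 1,0,1,0,1 for degrees 0…4.
(1 + z^2 + z^4 + z^6) has coefficients 1,0,1,0,1 for degrees 0…4.
[z^4] = 1·1 + 1·1 + 1·1 = 3.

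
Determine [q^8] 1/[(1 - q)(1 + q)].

The denominator gives the recurrence a_n = a_(n−2) for n ≥ 2; the numerator fixes a_0 = 1, a_1 = 0.
Iterating: 1, 0, 1, 0, 1, 0, 1, 0, 1, so a_8 = 1.

1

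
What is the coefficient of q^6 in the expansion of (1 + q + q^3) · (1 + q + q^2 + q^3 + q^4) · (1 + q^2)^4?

(1 + q + q^3) has coefficients 1,1,0,1 for degrees 0…3.
(1 + q + q^2 + q^3 + q^4) has coefficients 1,1,1,1,1,0,0 for degrees 0…6.
Finally multiplying by (1 + q^2)^4, the product of all factors after the first has coefficients 1,1,5,5,11,10,14 for degrees 0…6.
[q^6] = 1·14 + 1·10 + 1·5 = 29.

29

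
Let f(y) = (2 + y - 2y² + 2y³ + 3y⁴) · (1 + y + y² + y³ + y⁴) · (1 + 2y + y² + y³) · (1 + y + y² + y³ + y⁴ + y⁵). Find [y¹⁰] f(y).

103

(2 + y - 2y² + 2y³ + 3y⁴) has coefficients 2,1,-2,2,3 for degrees 0…4.
(1 + y + y² + y³ + y⁴) has coefficients 1,1,1,1,1,0,0,0,0,0,0 for degrees 0…10.
Multiplying by (1 + 2y + y² + y³) gives running coefficients 1,3,4,5,5,4,2,1,0,0,0 for degrees 0…10.
Finally multiplying by (1 + y + y² + y³ + y⁴ + y⁵), the product of all factors after the first has coefficients 1,4,8,13,18,22,23,21,17,12,7 for degrees 0…10.
[y¹⁰] = 2·7 + 1·12 − 2·17 + 2·21 + 3·23 = 103.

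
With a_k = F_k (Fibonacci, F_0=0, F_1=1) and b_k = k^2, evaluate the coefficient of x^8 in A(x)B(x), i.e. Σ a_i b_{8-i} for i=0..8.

This is [x^8] in the product of the two ordinary generating functions.
Σ = 0·64 + 1·49 + 1·36 + 2·25 + 3·16 + 5·9 + 8·4 + 13·1 + 21·0 = 273.

273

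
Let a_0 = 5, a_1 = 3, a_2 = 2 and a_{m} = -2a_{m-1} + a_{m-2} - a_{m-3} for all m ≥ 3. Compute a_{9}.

-1266

The ordinary generating function has denominator 1 + 2q - q^2 + q^3.
Iterating the recurrence: a_0,…,a_{9} = 5, 3, 2, -6, 11, -30, 77, -195, 497, -1266.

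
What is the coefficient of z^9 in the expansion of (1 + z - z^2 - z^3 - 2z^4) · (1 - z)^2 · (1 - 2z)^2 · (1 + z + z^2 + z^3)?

-6

(1 + z - z^2 - z^3 - 2z^4) has coefficients 1,1,-1,-1,-2 for degrees 0…4.
(1 - z)^2 has coefficients 1,-2,1,0,0,0,0,0,0,0 for degrees 0…9.
Multiplying by (1 - 2z)^2 gives running coefficients 1,-6,13,-12,4,0,0,0,0,0 for degrees 0…9.
Finally multiplying by (1 + z + z^2 + z^3), the product of all factors after the first has coefficients 1,-5,8,-4,-1,5,-8,4,0,0 for degrees 0…9.
[z^9] = 1·0 + 1·0 − 1·4 − 1·(-8) − 2·5 = -6.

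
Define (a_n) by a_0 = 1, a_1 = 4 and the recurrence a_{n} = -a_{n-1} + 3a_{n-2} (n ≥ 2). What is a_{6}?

The ordinary generating function has denominator 1 + z - 3z^2.
Iterating the recurrence: a_0,…,a_{6} = 1, 4, -1, 13, -16, 55, -103.

-103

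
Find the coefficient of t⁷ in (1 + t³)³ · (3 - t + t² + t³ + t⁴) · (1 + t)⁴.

68

(1 + t³)³ has coefficients 1,0,0,3,0,0,3,0 for degrees 0…7.
(3 - t + t² + t³ + t⁴) has coefficients 3,-1,1,1,1,0,0,0 for degrees 0…7.
Finally multiplying by (1 + t)⁴, the product of all factors after the first has coefficients 3,11,15,11,10,13,11,5 for degrees 0…7.
[t⁷] = 1·5 + 3·10 + 3·11 = 68.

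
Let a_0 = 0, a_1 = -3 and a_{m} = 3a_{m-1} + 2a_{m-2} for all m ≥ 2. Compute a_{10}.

-238941

The ordinary generating function has denominator 1 - 3z - 2z^2.
Iterating the recurrence: a_0,…,a_{10} = 0, -3, -9, -33, -117, -417, -1485, -5289, -18837, -67089, -238941.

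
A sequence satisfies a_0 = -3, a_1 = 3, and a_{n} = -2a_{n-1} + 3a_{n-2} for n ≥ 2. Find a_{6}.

-1095

The ordinary generating function has denominator 1 + 2t - 3t^2.
Iterating the recurrence: a_0,…,a_{6} = -3, 3, -15, 39, -123, 363, -1095.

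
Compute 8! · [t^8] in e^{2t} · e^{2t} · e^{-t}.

6561

The EGF product rule gives c_8 = Σ_{k_1+k_2+k_3=8} C(8; k_1,k_2,k_3) · ∏ g_i(k_i), where e^{2t} gives (2)^k; e^{2t} gives (2)^k; e^{-t} gives (-1)^k.
g_1(k) for k = 0…8: 1, 2, 4, 8, 16, 32, 64, 128, 256.
g_2(k) for k = 0…8: 1, 2, 4, 8, 16, 32, 64, 128, 256.
g_3(k) for k = 0…8: 1, -1, 1, -1, 1, -1, 1, -1, 1.
First combine the last two factors: h(k) = Σ_j C(k,j)·g_2(j)·g_3(k−j) for k = 0…8: 1, 1, 1, 1, 1, 1, 1, 1, 1.
c_8 = Σ_k C(8,k)·g_1(k)·h(8−k) = 1·1·1 + 8·2·1 + 28·4·1 + 56·8·1 + 70·16·1 + 56·32·1 + 28·64·1 + 8·128·1 + 1·256·1 = 1 + 16 + 112 + 448 + 1120 + 1792 + 1792 + 1024 + 256 = 6561.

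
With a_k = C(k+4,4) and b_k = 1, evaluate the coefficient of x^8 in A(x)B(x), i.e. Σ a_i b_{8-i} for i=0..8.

The convolution is the t^8 coefficient of A(t)B(t).
Σ = 1·1 + 5·1 + 15·1 + 35·1 + 70·1 + 126·1 + 210·1 + 330·1 + 495·1 = 1287.

1287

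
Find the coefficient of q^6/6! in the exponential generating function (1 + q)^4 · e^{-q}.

The EGF product rule gives c_6 = Σ_{k_1+k_2=6} C(6; k_1,k_2) · ∏ g_i(k_i), where (1+q)^4 gives the falling factorial (4)_k; e^{-q} gives (-1)^k.
g_1(k) for k = 0…6: 1, 4, 12, 24, 24, 0, 0.
g_2(k) for k = 0…6: 1, -1, 1, -1, 1, -1, 1.
c_6 = Σ_k C(6,k)·g_1(k)·g_2(6−k) = 1·1·1 + 6·4·(-1) + 15·12·1 + 20·24·(-1) + 15·24·1 = 1 − 24 + 180 − 480 + 360 = 37.

37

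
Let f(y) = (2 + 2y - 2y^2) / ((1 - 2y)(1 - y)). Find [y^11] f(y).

10238

The denominator gives the recurrence a_n = 3a_(n−1) − 2a_(n−2) for n ≥ 3; the numerator fixes a_0 = 2, a_1 = 8, a_2 = 18.
Iterating: 2, 8, 18, 38, 78, 158, 318, 638, 1278, 2558, 5118, 10238, so a_11 = 10238.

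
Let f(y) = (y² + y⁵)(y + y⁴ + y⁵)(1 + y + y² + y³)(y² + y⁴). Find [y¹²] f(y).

6

(y² + y⁵) has coefficients 0,0,1,0,0,1 for degrees 0…5.
(y + y⁴ + y⁵) has coefficients 0,1,0,0,1,1,0,0,0,0,0,0,0 for degrees 0…12.
Multiplying by (1 + y + y² + y³) gives running coefficients 0,1,1,1,2,2,2,2,1,0,0,0,0 for degrees 0…12.
Finally multiplying by (y² + y⁴), the product of all factors after the first has coefficients 0,0,0,1,1,2,3,3,4,4,3,2,1 for degrees 0…12.
[y¹²] = 1·3 + 1·3 = 6.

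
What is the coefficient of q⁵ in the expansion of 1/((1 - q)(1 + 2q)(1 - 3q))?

210

Partial fractions give a closed form: a_n = (-1/6)·1^n + (4/15)·(-2)^n + (9/10)·3^n.
At n = 5: a_5 = 210.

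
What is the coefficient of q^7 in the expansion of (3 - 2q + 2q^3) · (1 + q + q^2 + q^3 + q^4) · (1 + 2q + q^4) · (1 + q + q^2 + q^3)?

(3 - 2q + 2q^3) has coefficients 3,-2,0,2 for degrees 0…3.
(1 + q + q^2 + q^3 + q^4) has coefficients 1,1,1,1,1,0,0,0 for degrees 0…7.
Multiplying by (1 + 2q + q^4) gives running coefficients 1,3,3,3,4,3,1,1 for degrees 0…7.
Finally multiplying by (1 + q + q^2 + q^3), the product of all factors after the first has coefficients 1,4,7,10,13,13,11,9 for degrees 0…7.
[q^7] = 3·9 − 2·11 + 2·13 = 31.

31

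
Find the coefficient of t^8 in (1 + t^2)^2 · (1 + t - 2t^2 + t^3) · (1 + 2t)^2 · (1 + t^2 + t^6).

2

(1 + t^2)^2 has coefficients 1,0,2,0,1 for degrees 0…4.
(1 + t - 2t^2 + t^3) has coefficients 1,1,-2,1,0,0,0,0,0 for degrees 0…8.
Multiplying by (1 + 2t)^2 gives running coefficients 1,5,6,-3,-4,4,0,0,0 for degrees 0…8.
Finally multiplying by (1 + t^2 + t^6), the product of all factors after the first has coefficients 1,5,7,2,2,1,-3,9,6 for degrees 0…8.
[t^8] = 1·6 + 2·(-3) + 1·2 = 2.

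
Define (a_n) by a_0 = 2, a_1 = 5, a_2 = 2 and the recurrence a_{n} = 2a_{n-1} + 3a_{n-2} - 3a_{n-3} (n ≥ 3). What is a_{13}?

164458

The ordinary generating function has denominator 1 - 2y - 3y^2 + 3y^3.
Iterating the recurrence: a_0,…,a_{13} = 2, 5, 2, 13, 17, 67, 146, 442, 1121, 3130, 8297, 22621, 60743, 164458.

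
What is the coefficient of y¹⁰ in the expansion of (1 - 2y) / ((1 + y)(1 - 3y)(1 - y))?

Partial fractions give a closed form: a_n = (3/8)·(-1)^n + (3/8)·3^n + (1/4)·1^n.
At n = 10: a_10 = 22144.

22144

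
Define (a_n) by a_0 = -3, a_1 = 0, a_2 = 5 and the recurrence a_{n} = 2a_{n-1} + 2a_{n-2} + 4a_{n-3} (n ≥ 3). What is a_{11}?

18080

The ordinary generating function has denominator 1 - 2q - 2q^2 - 4q^3.
Iterating the recurrence: a_0,…,a_{11} = -3, 0, 5, -2, 6, 28, 60, 200, 632, 1904, 5872, 18080.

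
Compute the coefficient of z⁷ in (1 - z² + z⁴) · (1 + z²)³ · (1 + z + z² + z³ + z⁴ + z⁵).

4

(1 - z² + z⁴) has coefficients 1,0,-1,0,1 for degrees 0…4.
(1 + z²)³ has coefficients 1,0,3,0,3,0,1,0 for degrees 0…7.
Finally multiplying by (1 + z + z² + z³ + z⁴ + z⁵), the product of all factors after the first has coefficients 1,1,4,4,7,7,7,7 for degrees 0…7.
[z⁷] = 1·7 − 1·7 + 1·4 = 4.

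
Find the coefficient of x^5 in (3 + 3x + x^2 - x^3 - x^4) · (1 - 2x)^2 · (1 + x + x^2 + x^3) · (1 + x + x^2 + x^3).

18

(3 + 3x + x^2 - x^3 - x^4) has coefficients 3,3,1,-1,-1 for degrees 0…4.
(1 - 2x)^2 has coefficients 1,-4,4,0,0,0 for degrees 0…5.
Multiplying by (1 + x + x^2 + x^3) gives running coefficients 1,-3,1,1,0,4 for degrees 0…5.
Finally multiplying by (1 + x + x^2 + x^3), the product of all factors after the first has coefficients 1,-2,-1,0,-1,6 for degrees 0…5.
[x^5] = 3·6 + 3·(-1) + 1·0 − 1·(-1) − 1·(-2) = 18.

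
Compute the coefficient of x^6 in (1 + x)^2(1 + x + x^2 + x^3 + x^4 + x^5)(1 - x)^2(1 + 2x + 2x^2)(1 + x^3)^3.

(1 + x)^2 has coefficients 1,2,1 for degrees 0…2.
(1 + x + x^2 + x^3 + x^4 + x^5) has coefficients 1,1,1,1,1,1,0 for degrees 0…6.
Multiplying by (1 - x)^2 gives running coefficients 1,-1,0,0,0,0,-1 for degrees 0…6.
Multiplying by (1 + 2x + 2x^2) gives running coefficients 1,1,0,-2,0,0,-1 for degrees 0…6.
Finally multiplying by (1 + x^3)^3, the product of all factors after the first has coefficients 1,1,0,1,3,0,-4 for degrees 0…6.
[x^6] = 1·(-4) + 2·0 + 1·3 = -1.

-1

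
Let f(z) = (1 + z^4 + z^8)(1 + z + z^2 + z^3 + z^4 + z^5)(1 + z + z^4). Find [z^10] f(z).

(1 + z^4 + z^8) has coefficients 1,0,0,0,1,0,0,0,1 for degrees 0…8.
(1 + z + z^2 + z^3 + z^4 + z^5) has coefficients 1,1,1,1,1,1,0,0,0,0,0 for degrees 0…10.
Finally multiplying by (1 + z + z^4), the product of all factors after the first has coefficients 1,2,2,2,3,3,2,1,1,1,0 for degrees 0…10.
[z^10] = 1·0 + 1·2 + 1·2 = 4.

4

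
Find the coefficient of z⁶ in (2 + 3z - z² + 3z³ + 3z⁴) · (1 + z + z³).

3

(2 + 3z - z² + 3z³ + 3z⁴) has coefficients 2,3,-1,3,3 for degrees 0…4.
(1 + z + z³) has coefficients 1,1,0,1,0,0,0 for degrees 0…6.
[z⁶] = 2·0 + 3·0 − 1·0 + 3·1 + 3·0 = 3.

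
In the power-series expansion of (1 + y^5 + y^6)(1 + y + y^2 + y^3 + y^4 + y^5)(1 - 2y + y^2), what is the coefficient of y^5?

(1 + y^5 + y^6) has coefficients 1,0,0,0,0,1 for degrees 0…5.
(1 + y + y^2 + y^3 + y^4 + y^5) has coefficients 1,1,1,1,1,1 for degrees 0…5.
Finally multiplying by (1 - 2y + y^2), the product of all factors after the first has coefficients 1,-1,0,0,0,0 for degrees 0…5.
[y^5] = 1·0 + 1·1 = 1.

1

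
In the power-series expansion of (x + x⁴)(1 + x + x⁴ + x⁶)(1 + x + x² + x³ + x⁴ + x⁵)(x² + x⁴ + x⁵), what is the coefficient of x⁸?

10

(x + x⁴) has coefficients 0,1,0,0,1 for degrees 0…4.
(1 + x + x⁴ + x⁶) has coefficients 1,1,0,0,1,0,1,0,0 for degrees 0…8.
Multiplying by (1 + x + x² + x³ + x⁴ + x⁵) gives running coefficients 1,2,2,2,3,3,3,2,2 for degrees 0…8.
Finally multiplying by (x² + x⁴ + x⁵), the product of all factors after the first has coefficients 0,0,1,2,3,5,7,7,8 for degrees 0…8.
[x⁸] = 1·7 + 1·3 = 10.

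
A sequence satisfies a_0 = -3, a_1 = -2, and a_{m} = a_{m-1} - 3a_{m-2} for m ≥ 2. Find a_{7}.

The ordinary generating function has denominator 1 - y + 3y^2.
Iterating the recurrence: a_0,…,a_{7} = -3, -2, 7, 13, -8, -47, -23, 118.

118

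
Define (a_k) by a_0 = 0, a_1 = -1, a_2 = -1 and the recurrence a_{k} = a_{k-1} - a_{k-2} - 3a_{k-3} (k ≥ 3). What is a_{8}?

-40

The ordinary generating function has denominator 1 - x + x^2 + 3x^3.
Iterating the recurrence: a_0,…,a_{8} = 0, -1, -1, 0, 4, 7, 3, -16, -40.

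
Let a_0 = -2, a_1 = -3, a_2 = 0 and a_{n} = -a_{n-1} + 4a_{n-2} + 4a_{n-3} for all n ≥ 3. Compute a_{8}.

168

The ordinary generating function has denominator 1 + z - 4z^2 - 4z^3.
Iterating the recurrence: a_0,…,a_{8} = -2, -3, 0, -20, 8, -88, 40, -360, 168.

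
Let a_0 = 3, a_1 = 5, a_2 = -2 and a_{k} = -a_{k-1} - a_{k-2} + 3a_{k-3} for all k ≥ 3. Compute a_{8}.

-125

The ordinary generating function has denominator 1 + q + q^2 - 3q^3.
Iterating the recurrence: a_0,…,a_{8} = 3, 5, -2, 6, 11, -23, 30, 26, -125.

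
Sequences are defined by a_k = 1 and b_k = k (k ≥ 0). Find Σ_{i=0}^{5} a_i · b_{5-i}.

15

Write out a_i and b_{5-i} for i = 0,…,5 and sum the products.
Σ = 1·5 + 1·4 + 1·3 + 1·2 + 1·1 + 1·0 = 15.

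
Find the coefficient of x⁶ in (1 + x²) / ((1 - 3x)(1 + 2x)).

518

The denominator gives the recurrence a_n = a_(n−1) + 6a_(n−2) for n ≥ 3; the numerator fixes a_0 = 1, a_1 = 1, a_2 = 8.
Iterating: 1, 1, 8, 14, 62, 146, 518, so a_6 = 518.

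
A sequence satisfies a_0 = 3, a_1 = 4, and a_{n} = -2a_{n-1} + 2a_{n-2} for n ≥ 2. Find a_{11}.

The ordinary generating function has denominator 1 + 2y - 2y^2.
Iterating the recurrence: a_0,…,a_{11} = 3, 4, -2, 12, -28, 80, -216, 592, -1616, 4416, -12064, 32960.

32960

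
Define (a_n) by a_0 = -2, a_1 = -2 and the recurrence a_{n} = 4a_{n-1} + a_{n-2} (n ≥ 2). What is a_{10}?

-1028458

The ordinary generating function has denominator 1 - 4x - x^2.
Iterating the recurrence: a_0,…,a_{10} = -2, -2, -10, -42, -178, -754, -3194, -13530, -57314, -242786, -1028458.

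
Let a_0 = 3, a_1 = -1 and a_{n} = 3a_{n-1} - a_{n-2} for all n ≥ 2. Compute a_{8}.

The ordinary generating function has denominator 1 - 3t + t^2.
Iterating the recurrence: a_0,…,a_{8} = 3, -1, -6, -17, -45, -118, -309, -809, -2118.

-2118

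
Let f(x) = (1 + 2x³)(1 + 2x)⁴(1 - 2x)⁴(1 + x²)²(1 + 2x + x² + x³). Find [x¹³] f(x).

960

(1 + 2x³) has coefficients 1,0,0,2 for degrees 0…3.
(1 + 2x)⁴ has coefficients 1,8,24,32,16,0,0,0,0,0,0,0,0,0 for degrees 0…13.
Multiplying by (1 - 2x)⁴ gives running coefficients 1,0,-16,0,96,0,-256,0,256,0,0,0,0,0 for degrees 0…13.
Multiplying by (1 + x²)² gives running coefficients 1,0,-14,0,65,0,-80,0,-160,0,256,0,256,0 for degrees 0…13.
Finally multiplying by (1 + 2x + x² + x³), the product of all factors after the first has coefficients 1,2,-13,-27,51,116,-15,-95,-240,-400,96,352,512,768 for degrees 0…13.
[x¹³] = 1·768 + 2·96 = 960.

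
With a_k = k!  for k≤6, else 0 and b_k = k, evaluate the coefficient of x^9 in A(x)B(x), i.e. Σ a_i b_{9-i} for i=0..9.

This is [x^9] in the product of the two ordinary generating functions.
Σ = 1·9 + 1·8 + 2·7 + 6·6 + 24·5 + 120·4 + 720·3 + 0·2 + 0·1 + 0·0 = 2827.

2827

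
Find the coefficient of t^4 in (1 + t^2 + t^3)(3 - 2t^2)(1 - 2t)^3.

(1 + t^2 + t^3) has coefficients 1,0,1,1 for degrees 0…3.
(3 - 2t^2) has coefficients 3,0,-2,0,0 for degrees 0…4.
Finally multiplying by (1 - 2t)^3, the product of all factors after the first has coefficients 3,-18,34,-12,-24 for degrees 0…4.
[t^4] = 1·(-24) + 1·34 + 1·(-18) = -8.

-8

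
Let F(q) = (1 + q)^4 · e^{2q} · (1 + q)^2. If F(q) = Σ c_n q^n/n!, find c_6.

The EGF product rule gives c_6 = Σ_{k_1+k_2+k_3=6} C(6; k_1,k_2,k_3) · ∏ g_i(k_i), where (1+q)^4 gives the falling factorial (4)_k; e^{2q} gives (2)^k; (1+q)^2 gives the falling factorial (2)_k.
g_1(k) for k = 0…6: 1, 4, 12, 24, 24, 0, 0.
g_2(k) for k = 0…6: 1, 2, 4, 8, 16, 32, 64.
g_3(k) for k = 0…6: 1, 2, 2, 0, 0, 0, 0.
First combine the last two factors: h(k) = Σ_j C(k,j)·g_2(j)·g_3(k−j) for k = 0…6: 1, 4, 14, 44, 128, 352, 928.
c_6 = Σ_k C(6,k)·g_1(k)·h(6−k) = 1·1·928 + 6·4·352 + 15·12·128 + 20·24·44 + 15·24·14 = 928 + 8448 + 23040 + 21120 + 5040 = 58576.

58576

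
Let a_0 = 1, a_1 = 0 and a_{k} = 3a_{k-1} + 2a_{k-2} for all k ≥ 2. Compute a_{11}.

The ordinary generating function has denominator 1 - 3z - 2z^2.
Iterating the recurrence: a_0,…,a_{11} = 1, 0, 2, 6, 22, 78, 278, 990, 3526, 12558, 44726, 159294.

159294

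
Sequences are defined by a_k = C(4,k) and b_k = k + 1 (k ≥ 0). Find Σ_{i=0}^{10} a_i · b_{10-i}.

144

Write out a_i and b_{10-i} for i = 0,…,10 and sum the products.
Σ = 1·11 + 4·10 + 6·9 + 4·8 + 1·7 + 0·6 + 0·5 + 0·4 + 0·3 + 0·2 + 0·1 = 144.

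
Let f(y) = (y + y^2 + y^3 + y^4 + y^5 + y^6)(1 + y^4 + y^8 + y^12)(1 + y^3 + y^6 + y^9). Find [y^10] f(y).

5

(y + y^2 + y^3 + y^4 + y^5 + y^6) has coefficients 0,1,1,1,1,1,1 for degrees 0…6.
(1 + y^4 + y^8 + y^12) has coefficients 1,0,0,0,1,0,0,0,1,0,0 for degrees 0…10.
Finally multiplying by (1 + y^3 + y^6 + y^9), the product of all factors after the first has coefficients 1,0,0,1,1,0,1,1,1,1,1 for degrees 0…10.
[y^10] = 1·1 + 1·1 + 1·1 + 1·1 + 1·0 + 1·1 = 5.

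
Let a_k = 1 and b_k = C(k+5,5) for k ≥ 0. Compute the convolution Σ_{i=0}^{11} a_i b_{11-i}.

The convolution is the t^11 coefficient of A(t)B(t).
Σ = 1·4368 + 1·3003 + 1·2002 + 1·1287 + 1·792 + 1·462 + 1·252 + 1·126 + 1·56 + 1·21 + 1·6 + 1·1 = 12376.

12376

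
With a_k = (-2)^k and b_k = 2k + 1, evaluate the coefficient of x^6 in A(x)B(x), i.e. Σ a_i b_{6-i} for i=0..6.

19

Write out a_i and b_{6-i} for i = 0,…,6 and sum the products.
Σ = 1·13 − 2·11 + 4·9 − 8·7 + 16·5 − 32·3 + 64·1 = 19.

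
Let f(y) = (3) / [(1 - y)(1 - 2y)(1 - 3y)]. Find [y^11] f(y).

2366910

Partial fractions give a closed form: a_n = (3/2)·1^n + (-12)·2^n + (27/2)·3^n.
At n = 11: a_11 = 2366910.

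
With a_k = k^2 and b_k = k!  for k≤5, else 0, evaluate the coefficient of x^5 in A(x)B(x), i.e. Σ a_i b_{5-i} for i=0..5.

107

Write out a_i and b_{5-i} for i = 0,…,5 and sum the products.
Σ = 0·120 + 1·24 + 4·6 + 9·2 + 16·1 + 25·1 = 107.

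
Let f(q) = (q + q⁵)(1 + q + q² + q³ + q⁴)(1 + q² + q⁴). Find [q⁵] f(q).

4

(q + q⁵) has coefficients 0,1,0,0,0,1 for degrees 0…5.
(1 + q + q² + q³ + q⁴) has coefficients 1,1,1,1,1,0 for degrees 0…5.
Finally multiplying by (1 + q² + q⁴), the product of all factors after the first has coefficients 1,1,2,2,3,2 for degrees 0…5.
[q⁵] = 1·3 + 1·1 = 4.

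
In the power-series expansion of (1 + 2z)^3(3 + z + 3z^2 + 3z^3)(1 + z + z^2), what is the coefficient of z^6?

(1 + 2z)^3 has coefficients 1,6,12,8 for degrees 0…3.
(3 + z + 3z^2 + 3z^3) has coefficients 3,1,3,3,0,0,0 for degrees 0…6.
Finally multiplying by (1 + z + z^2), the product of all factors after the first has coefficients 3,4,7,7,6,3,0 for degrees 0…6.
[z^6] = 1·0 + 6·3 + 12·6 + 8·7 = 146.

146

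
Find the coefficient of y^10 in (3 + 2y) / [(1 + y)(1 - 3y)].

The denominator gives the recurrence a_n = 2a_(n−1) + 3a_(n−2) for n ≥ 2; the numerator fixes a_0 = 3, a_1 = 8.
Iterating: 3, 8, 25, 74, 223, 668, 2005, 6014, 18043, 54128, 162385, so a_10 = 162385.

162385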